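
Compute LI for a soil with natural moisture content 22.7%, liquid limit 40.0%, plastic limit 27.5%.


First compute the plasticity index:
PI = LL - PL = 40.0 - 27.5 = 12.5
Then compute the liquidity index:
LI = (w - PL) / PI
LI = (22.7 - 27.5) / 12.5
LI = -0.384


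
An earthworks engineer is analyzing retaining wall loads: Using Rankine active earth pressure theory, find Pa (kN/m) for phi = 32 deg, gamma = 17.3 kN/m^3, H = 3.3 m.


Compute active earth pressure coefficient:
Ka = tan^2(45 - phi/2) = tan^2(29.0) = 0.307259
Compute active force:
Pa = 0.5 * Ka * gamma * H^2
Pa = 0.5 * 0.307259 * 17.3 * 3.3^2
Pa = 28.94 kN/m


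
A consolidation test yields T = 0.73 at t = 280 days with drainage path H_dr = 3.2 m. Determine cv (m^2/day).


Result: 0.0267 m^2/day

Derivation:
Using cv = T * H_dr^2 / t
H_dr^2 = 3.2^2 = 10.24
cv = 0.73 * 10.24 / 280
cv = 0.0267 m^2/day


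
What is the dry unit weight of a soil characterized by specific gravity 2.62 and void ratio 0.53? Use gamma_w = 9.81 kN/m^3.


Using gamma_d = Gs * gamma_w / (1 + e)
gamma_d = 2.62 * 9.81 / (1 + 0.53)
gamma_d = 2.62 * 9.81 / 1.53
gamma_d = 16.799 kN/m^3


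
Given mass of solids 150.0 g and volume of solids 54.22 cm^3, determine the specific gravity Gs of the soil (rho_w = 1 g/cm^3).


Result: 2.767

Derivation:
Using Gs = m_s / (V_s * rho_w)
Since rho_w = 1 g/cm^3:
Gs = 150.0 / 54.22
Gs = 2.767


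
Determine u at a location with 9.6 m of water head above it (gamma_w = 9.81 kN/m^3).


Using u = gamma_w * h_w
u = 9.81 * 9.6
u = 94.18 kPa


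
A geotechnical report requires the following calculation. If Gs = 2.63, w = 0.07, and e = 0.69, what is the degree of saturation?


Using S = Gs * w / e
S = 2.63 * 0.07 / 0.69
S = 0.2668


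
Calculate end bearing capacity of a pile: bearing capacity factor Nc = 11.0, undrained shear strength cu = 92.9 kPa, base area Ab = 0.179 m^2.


Using Qb = Nc * cu * Ab
Qb = 11.0 * 92.9 * 0.179
Qb = 182.92 kN


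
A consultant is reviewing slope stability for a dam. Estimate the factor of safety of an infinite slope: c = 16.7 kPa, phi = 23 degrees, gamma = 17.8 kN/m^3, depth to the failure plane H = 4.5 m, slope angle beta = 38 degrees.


Using Fs = c / (gamma*H*sin(beta)*cos(beta)) + tan(phi)/tan(beta)
Cohesion contribution = 16.7 / (17.8*4.5*sin(38)*cos(38))
Cohesion contribution = 0.429744
Friction contribution = tan(23)/tan(38) = 0.543303
Fs = 0.429744 + 0.543303
Fs = 0.973


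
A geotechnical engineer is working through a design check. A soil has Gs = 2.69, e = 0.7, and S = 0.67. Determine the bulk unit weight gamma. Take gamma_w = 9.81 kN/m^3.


Using gamma = gamma_w * (Gs + S*e) / (1 + e)
Numerator: Gs + S*e = 2.69 + 0.67*0.7 = 3.159
Denominator: 1 + e = 1 + 0.7 = 1.7
gamma = 9.81 * 3.159 / 1.7
gamma = 18.229 kN/m^3


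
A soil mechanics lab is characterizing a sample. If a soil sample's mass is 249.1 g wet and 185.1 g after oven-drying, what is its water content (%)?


Result: 34.58 %

Derivation:
Using w = (m_wet - m_dry) / m_dry * 100
m_wet - m_dry = 249.1 - 185.1 = 64.0 g
w = 64.0 / 185.1 * 100
w = 34.58 %


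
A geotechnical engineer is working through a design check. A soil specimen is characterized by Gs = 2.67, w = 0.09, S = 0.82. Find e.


Result: 0.293

Derivation:
Using the relation e = Gs * w / S
e = 2.67 * 0.09 / 0.82
e = 0.293


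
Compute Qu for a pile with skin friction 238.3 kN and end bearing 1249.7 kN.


Using Qu = Qf + Qb
Qu = 238.3 + 1249.7
Qu = 1488.0 kN


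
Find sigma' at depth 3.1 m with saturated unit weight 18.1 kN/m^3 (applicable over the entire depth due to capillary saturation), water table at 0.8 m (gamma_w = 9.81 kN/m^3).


Total stress = gamma_sat * depth
sigma = 18.1 * 3.1 = 56.11 kPa
Pore water pressure u = gamma_w * (depth - d_wt)
u = 9.81 * (3.1 - 0.8) = 22.563 kPa
Effective stress = sigma - u
sigma' = 56.11 - 22.563 = 33.55 kPa


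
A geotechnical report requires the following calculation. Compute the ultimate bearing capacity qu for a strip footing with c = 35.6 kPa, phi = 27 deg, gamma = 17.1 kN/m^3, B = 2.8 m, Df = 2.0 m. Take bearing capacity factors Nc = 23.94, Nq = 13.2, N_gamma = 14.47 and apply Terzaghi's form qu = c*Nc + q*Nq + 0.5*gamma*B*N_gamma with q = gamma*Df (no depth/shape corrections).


Compute qu = c*Nc + gamma*Df*Nq + 0.5*gamma*B*N_gamma
Term 1: 35.6 * 23.94 = 852.264
Term 2: 17.1 * 2.0 * 13.2 = 451.44
Term 3: 0.5 * 17.1 * 2.8 * 14.47 = 346.4118
qu = 852.264 + 451.44 + 346.4118
qu = 1650.12 kPa


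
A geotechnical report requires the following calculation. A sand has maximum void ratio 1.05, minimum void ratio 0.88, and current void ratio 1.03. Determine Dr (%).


Using Dr = (e_max - e) / (e_max - e_min) * 100
e_max - e = 1.05 - 1.03 = 0.02
e_max - e_min = 1.05 - 0.88 = 0.17
Dr = 0.02 / 0.17 * 100
Dr = 11.76 %


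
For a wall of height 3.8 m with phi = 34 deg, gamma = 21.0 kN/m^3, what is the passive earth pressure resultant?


Compute passive earth pressure coefficient:
Kp = tan^2(45 + phi/2) = tan^2(62.0) = 3.537132
Compute passive force:
Pp = 0.5 * Kp * gamma * H^2
Pp = 0.5 * 3.537132 * 21.0 * 3.8^2
Pp = 536.3 kN/m


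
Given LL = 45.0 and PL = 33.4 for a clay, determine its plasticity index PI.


Using PI = LL - PL
PI = 45.0 - 33.4
PI = 11.6


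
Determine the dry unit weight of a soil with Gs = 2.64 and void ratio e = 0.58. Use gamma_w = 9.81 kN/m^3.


Result: 16.391 kN/m^3

Derivation:
Using gamma_d = Gs * gamma_w / (1 + e)
gamma_d = 2.64 * 9.81 / (1 + 0.58)
gamma_d = 2.64 * 9.81 / 1.58
gamma_d = 16.391 kN/m^3


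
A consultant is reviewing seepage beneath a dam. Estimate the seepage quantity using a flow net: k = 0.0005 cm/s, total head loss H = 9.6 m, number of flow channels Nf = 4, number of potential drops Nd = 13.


Convert k to m/s for unit consistency with H:
k = 0.0005 cm/s = 0.0005 / 100 m/s = 5e-06 m/s
Using q = k * H * Nf / Nd
Nf / Nd = 4 / 13 = 0.3077
q = 5e-06 * 9.6 * 0.3077
q = 1.477e-05 m^3/s per m


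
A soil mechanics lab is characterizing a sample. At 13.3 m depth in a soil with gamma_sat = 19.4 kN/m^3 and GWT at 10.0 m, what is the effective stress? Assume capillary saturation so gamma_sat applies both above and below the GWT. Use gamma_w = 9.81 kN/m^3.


Total stress = gamma_sat * depth
sigma = 19.4 * 13.3 = 258.02 kPa
Pore water pressure u = gamma_w * (depth - d_wt)
u = 9.81 * (13.3 - 10.0) = 32.373 kPa
Effective stress = sigma - u
sigma' = 258.02 - 32.373 = 225.65 kPa


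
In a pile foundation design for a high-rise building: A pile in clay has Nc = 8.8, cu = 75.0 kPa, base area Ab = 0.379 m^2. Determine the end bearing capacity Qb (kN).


Using Qb = Nc * cu * Ab
Qb = 8.8 * 75.0 * 0.379
Qb = 250.14 kN


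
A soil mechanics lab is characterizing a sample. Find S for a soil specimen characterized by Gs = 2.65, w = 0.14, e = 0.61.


Using S = Gs * w / e
S = 2.65 * 0.14 / 0.61
S = 0.6082


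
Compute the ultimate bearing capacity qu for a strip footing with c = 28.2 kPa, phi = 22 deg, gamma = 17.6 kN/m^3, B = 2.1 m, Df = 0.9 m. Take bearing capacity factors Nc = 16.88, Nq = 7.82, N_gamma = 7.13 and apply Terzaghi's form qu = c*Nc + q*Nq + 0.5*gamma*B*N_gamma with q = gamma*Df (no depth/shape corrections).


Compute qu = c*Nc + gamma*Df*Nq + 0.5*gamma*B*N_gamma
Term 1: 28.2 * 16.88 = 476.016
Term 2: 17.6 * 0.9 * 7.82 = 123.8688
Term 3: 0.5 * 17.6 * 2.1 * 7.13 = 131.7624
qu = 476.016 + 123.8688 + 131.7624
qu = 731.65 kPa


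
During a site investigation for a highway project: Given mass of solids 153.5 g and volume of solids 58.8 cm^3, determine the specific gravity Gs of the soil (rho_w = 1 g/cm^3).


Using Gs = m_s / (V_s * rho_w)
Since rho_w = 1 g/cm^3:
Gs = 153.5 / 58.8
Gs = 2.611


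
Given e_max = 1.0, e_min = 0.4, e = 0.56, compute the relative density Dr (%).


Using Dr = (e_max - e) / (e_max - e_min) * 100
e_max - e = 1.0 - 0.56 = 0.44
e_max - e_min = 1.0 - 0.4 = 0.6
Dr = 0.44 / 0.6 * 100
Dr = 73.33 %


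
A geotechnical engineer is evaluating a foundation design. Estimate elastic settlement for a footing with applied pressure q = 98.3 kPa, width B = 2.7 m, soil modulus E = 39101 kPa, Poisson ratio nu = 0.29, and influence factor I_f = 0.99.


Using Se = q * B * (1 - nu^2) * I_f / E
1 - nu^2 = 1 - 0.29^2 = 0.9159
Se = 98.3 * 2.7 * 0.9159 * 0.99 / 39101
Se = 0.006155 m
Convert to mm: Se = 0.006155 * 1000 = 6.155 mm


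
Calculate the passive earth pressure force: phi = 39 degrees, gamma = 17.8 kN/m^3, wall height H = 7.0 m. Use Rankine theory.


Compute passive earth pressure coefficient:
Kp = tan^2(45 + phi/2) = tan^2(64.5) = 4.395495
Compute passive force:
Pp = 0.5 * Kp * gamma * H^2
Pp = 0.5 * 4.395495 * 17.8 * 7.0^2
Pp = 1916.88 kN/m


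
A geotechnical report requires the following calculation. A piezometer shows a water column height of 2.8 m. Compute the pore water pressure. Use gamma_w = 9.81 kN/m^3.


Using u = gamma_w * h_w
u = 9.81 * 2.8
u = 27.47 kPa


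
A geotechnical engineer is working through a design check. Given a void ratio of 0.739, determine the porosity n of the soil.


Result: 0.425

Derivation:
Using the relation n = e / (1 + e)
n = 0.739 / (1 + 0.739)
n = 0.739 / 1.739
n = 0.425


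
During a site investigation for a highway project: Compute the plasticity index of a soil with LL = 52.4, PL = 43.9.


Using PI = LL - PL
PI = 52.4 - 43.9
PI = 8.5


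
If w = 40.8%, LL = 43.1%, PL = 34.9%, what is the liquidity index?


First compute the plasticity index:
PI = LL - PL = 43.1 - 34.9 = 8.2
Then compute the liquidity index:
LI = (w - PL) / PI
LI = (40.8 - 34.9) / 8.2
LI = 0.72


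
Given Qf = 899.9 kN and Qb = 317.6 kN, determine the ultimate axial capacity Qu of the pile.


Using Qu = Qf + Qb
Qu = 899.9 + 317.6
Qu = 1217.5 kN


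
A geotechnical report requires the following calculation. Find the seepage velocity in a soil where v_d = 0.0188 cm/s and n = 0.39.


Result: 0.04821 cm/s

Derivation:
Using v_s = v_d / n
v_s = 0.0188 / 0.39
v_s = 0.04821 cm/s


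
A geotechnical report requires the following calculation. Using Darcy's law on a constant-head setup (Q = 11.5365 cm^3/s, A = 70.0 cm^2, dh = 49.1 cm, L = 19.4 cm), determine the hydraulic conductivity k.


Compute hydraulic gradient:
i = dh / L = 49.1 / 19.4 = 2.53093
Then apply Darcy's law:
k = Q / (A * i)
k = 11.5365 / (70.0 * 2.53093)
k = 11.5365 / 177.165
k = 0.065117 cm/s


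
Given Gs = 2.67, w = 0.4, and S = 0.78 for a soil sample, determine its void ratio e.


Using the relation e = Gs * w / S
e = 2.67 * 0.4 / 0.78
e = 1.3692


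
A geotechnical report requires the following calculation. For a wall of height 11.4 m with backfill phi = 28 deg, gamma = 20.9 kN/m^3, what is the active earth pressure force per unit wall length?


Compute active earth pressure coefficient:
Ka = tan^2(45 - phi/2) = tan^2(31.0) = 0.361033
Compute active force:
Pa = 0.5 * Ka * gamma * H^2
Pa = 0.5 * 0.361033 * 20.9 * 11.4^2
Pa = 490.31 kN/m


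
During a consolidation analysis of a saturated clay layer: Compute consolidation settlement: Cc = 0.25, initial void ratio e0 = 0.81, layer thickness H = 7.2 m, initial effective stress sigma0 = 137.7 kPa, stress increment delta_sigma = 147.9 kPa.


Result: 0.3151 m

Derivation:
Using Sc = Cc * H / (1 + e0) * log10((sigma0 + delta_sigma) / sigma0)
Stress ratio = (137.7 + 147.9) / 137.7 = 2.07407
log10(2.07407) = 0.316824
Cc * H / (1 + e0) = 0.25 * 7.2 / (1 + 0.81) = 0.994475
Sc = 0.994475 * 0.316824
Sc = 0.3151 m


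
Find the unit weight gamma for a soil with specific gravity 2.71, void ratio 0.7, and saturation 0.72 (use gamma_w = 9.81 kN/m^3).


Using gamma = gamma_w * (Gs + S*e) / (1 + e)
Numerator: Gs + S*e = 2.71 + 0.72*0.7 = 3.214
Denominator: 1 + e = 1 + 0.7 = 1.7
gamma = 9.81 * 3.214 / 1.7
gamma = 18.547 kN/m^3


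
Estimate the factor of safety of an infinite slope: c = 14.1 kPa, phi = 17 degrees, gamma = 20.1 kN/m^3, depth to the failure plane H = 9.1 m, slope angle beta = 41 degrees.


Using Fs = c / (gamma*H*sin(beta)*cos(beta)) + tan(phi)/tan(beta)
Cohesion contribution = 14.1 / (20.1*9.1*sin(41)*cos(41))
Cohesion contribution = 0.155689
Friction contribution = tan(17)/tan(41) = 0.351703
Fs = 0.155689 + 0.351703
Fs = 0.507


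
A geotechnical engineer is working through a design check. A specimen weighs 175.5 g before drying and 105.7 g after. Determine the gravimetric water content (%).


Using w = (m_wet - m_dry) / m_dry * 100
m_wet - m_dry = 175.5 - 105.7 = 69.8 g
w = 69.8 / 105.7 * 100
w = 66.04 %


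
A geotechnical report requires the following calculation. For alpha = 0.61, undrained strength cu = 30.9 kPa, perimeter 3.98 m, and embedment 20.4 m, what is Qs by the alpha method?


Using Qs = alpha * cu * perimeter * L
Qs = 0.61 * 30.9 * 3.98 * 20.4
Qs = 1530.39 kN


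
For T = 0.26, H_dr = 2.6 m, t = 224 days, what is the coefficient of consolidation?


Result: 0.00785 m^2/day

Derivation:
Using cv = T * H_dr^2 / t
H_dr^2 = 2.6^2 = 6.76
cv = 0.26 * 6.76 / 224
cv = 0.00785 m^2/day


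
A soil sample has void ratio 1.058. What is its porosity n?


Using the relation n = e / (1 + e)
n = 1.058 / (1 + 1.058)
n = 1.058 / 2.058
n = 0.5141


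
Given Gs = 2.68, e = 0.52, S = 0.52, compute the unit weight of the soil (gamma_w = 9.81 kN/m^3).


Using gamma = gamma_w * (Gs + S*e) / (1 + e)
Numerator: Gs + S*e = 2.68 + 0.52*0.52 = 2.9504
Denominator: 1 + e = 1 + 0.52 = 1.52
gamma = 9.81 * 2.9504 / 1.52
gamma = 19.042 kN/m^3


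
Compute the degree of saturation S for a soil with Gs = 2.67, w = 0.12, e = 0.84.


Result: 0.3814

Derivation:
Using S = Gs * w / e
S = 2.67 * 0.12 / 0.84
S = 0.3814


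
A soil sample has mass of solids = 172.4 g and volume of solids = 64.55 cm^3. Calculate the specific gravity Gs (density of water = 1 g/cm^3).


Result: 2.671

Derivation:
Using Gs = m_s / (V_s * rho_w)
Since rho_w = 1 g/cm^3:
Gs = 172.4 / 64.55
Gs = 2.671


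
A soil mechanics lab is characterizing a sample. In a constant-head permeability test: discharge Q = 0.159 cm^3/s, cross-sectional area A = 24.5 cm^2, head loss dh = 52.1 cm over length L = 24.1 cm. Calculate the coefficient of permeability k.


Compute hydraulic gradient:
i = dh / L = 52.1 / 24.1 = 2.16183
Then apply Darcy's law:
k = Q / (A * i)
k = 0.159 / (24.5 * 2.16183)
k = 0.159 / 52.9647
k = 0.003002 cm/s


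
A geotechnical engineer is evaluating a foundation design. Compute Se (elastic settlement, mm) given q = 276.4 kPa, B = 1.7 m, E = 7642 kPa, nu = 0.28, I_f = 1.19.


Using Se = q * B * (1 - nu^2) * I_f / E
1 - nu^2 = 1 - 0.28^2 = 0.9216
Se = 276.4 * 1.7 * 0.9216 * 1.19 / 7642
Se = 0.067433 m
Convert to mm: Se = 0.067433 * 1000 = 67.433 mm


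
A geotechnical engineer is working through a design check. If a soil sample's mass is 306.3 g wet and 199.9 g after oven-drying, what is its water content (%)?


Result: 53.23 %

Derivation:
Using w = (m_wet - m_dry) / m_dry * 100
m_wet - m_dry = 306.3 - 199.9 = 106.4 g
w = 106.4 / 199.9 * 100
w = 53.23 %


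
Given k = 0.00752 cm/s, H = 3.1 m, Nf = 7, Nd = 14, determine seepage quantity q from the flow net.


Convert k to m/s for unit consistency with H:
k = 0.00752 cm/s = 0.00752 / 100 m/s = 7.52e-05 m/s
Using q = k * H * Nf / Nd
Nf / Nd = 7 / 14 = 0.5
q = 7.52e-05 * 3.1 * 0.5
q = 0.0001166 m^3/s per m


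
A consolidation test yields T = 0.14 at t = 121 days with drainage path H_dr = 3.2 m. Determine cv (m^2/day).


Using cv = T * H_dr^2 / t
H_dr^2 = 3.2^2 = 10.24
cv = 0.14 * 10.24 / 121
cv = 0.01185 m^2/day


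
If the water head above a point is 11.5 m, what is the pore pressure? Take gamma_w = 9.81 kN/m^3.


Using u = gamma_w * h_w
u = 9.81 * 11.5
u = 112.82 kPa


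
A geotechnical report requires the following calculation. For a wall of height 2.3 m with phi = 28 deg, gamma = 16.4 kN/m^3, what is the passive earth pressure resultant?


Compute passive earth pressure coefficient:
Kp = tan^2(45 + phi/2) = tan^2(59.0) = 2.769826
Compute passive force:
Pp = 0.5 * Kp * gamma * H^2
Pp = 0.5 * 2.769826 * 16.4 * 2.3^2
Pp = 120.15 kN/m


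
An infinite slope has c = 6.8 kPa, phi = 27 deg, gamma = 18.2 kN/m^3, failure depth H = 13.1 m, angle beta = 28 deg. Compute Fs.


Result: 1.027

Derivation:
Using Fs = c / (gamma*H*sin(beta)*cos(beta)) + tan(phi)/tan(beta)
Cohesion contribution = 6.8 / (18.2*13.1*sin(28)*cos(28))
Cohesion contribution = 0.0688053
Friction contribution = tan(27)/tan(28) = 0.958278
Fs = 0.0688053 + 0.958278
Fs = 1.027


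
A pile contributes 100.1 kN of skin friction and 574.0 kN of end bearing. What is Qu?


Using Qu = Qf + Qb
Qu = 100.1 + 574.0
Qu = 674.1 kN


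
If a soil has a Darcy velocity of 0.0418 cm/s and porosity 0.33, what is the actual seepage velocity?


Using v_s = v_d / n
v_s = 0.0418 / 0.33
v_s = 0.12667 cm/s


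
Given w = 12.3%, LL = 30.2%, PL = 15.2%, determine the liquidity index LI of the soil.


First compute the plasticity index:
PI = LL - PL = 30.2 - 15.2 = 15.0
Then compute the liquidity index:
LI = (w - PL) / PI
LI = (12.3 - 15.2) / 15.0
LI = -0.193


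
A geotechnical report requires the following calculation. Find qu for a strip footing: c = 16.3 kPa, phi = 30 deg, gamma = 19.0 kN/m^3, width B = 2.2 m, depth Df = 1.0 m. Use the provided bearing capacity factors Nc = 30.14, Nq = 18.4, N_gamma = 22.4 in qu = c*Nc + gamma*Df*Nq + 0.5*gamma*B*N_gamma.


Result: 1309.04 kPa

Derivation:
Compute qu = c*Nc + gamma*Df*Nq + 0.5*gamma*B*N_gamma
Term 1: 16.3 * 30.14 = 491.282
Term 2: 19.0 * 1.0 * 18.4 = 349.6
Term 3: 0.5 * 19.0 * 2.2 * 22.4 = 468.16
qu = 491.282 + 349.6 + 468.16
qu = 1309.04 kPa


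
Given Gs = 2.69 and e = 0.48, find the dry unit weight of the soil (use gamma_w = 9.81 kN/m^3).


Using gamma_d = Gs * gamma_w / (1 + e)
gamma_d = 2.69 * 9.81 / (1 + 0.48)
gamma_d = 2.69 * 9.81 / 1.48
gamma_d = 17.83 kN/m^3


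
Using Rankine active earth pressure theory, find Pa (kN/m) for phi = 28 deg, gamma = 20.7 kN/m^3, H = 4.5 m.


Compute active earth pressure coefficient:
Ka = tan^2(45 - phi/2) = tan^2(31.0) = 0.361033
Compute active force:
Pa = 0.5 * Ka * gamma * H^2
Pa = 0.5 * 0.361033 * 20.7 * 4.5^2
Pa = 75.67 kN/m


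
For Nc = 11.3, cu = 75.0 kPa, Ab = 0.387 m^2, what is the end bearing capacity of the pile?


Result: 327.98 kN

Derivation:
Using Qb = Nc * cu * Ab
Qb = 11.3 * 75.0 * 0.387
Qb = 327.98 kN


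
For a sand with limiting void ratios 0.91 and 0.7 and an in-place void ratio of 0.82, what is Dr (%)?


Using Dr = (e_max - e) / (e_max - e_min) * 100
e_max - e = 0.91 - 0.82 = 0.09
e_max - e_min = 0.91 - 0.7 = 0.21
Dr = 0.09 / 0.21 * 100
Dr = 42.86 %


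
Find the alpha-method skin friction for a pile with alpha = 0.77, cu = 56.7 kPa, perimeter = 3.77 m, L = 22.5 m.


Using Qs = alpha * cu * perimeter * L
Qs = 0.77 * 56.7 * 3.77 * 22.5
Qs = 3703.37 kN


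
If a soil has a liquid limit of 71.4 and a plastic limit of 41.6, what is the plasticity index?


Using PI = LL - PL
PI = 71.4 - 41.6
PI = 29.8


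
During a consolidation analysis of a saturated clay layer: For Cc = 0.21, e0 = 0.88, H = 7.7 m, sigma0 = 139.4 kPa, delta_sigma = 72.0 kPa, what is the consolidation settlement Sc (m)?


Using Sc = Cc * H / (1 + e0) * log10((sigma0 + delta_sigma) / sigma0)
Stress ratio = (139.4 + 72.0) / 139.4 = 1.5165
log10(1.5165) = 0.180842
Cc * H / (1 + e0) = 0.21 * 7.7 / (1 + 0.88) = 0.860106
Sc = 0.860106 * 0.180842
Sc = 0.1555 m


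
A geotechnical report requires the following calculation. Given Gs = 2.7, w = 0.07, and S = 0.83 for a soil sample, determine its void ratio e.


Using the relation e = Gs * w / S
e = 2.7 * 0.07 / 0.83
e = 0.2277


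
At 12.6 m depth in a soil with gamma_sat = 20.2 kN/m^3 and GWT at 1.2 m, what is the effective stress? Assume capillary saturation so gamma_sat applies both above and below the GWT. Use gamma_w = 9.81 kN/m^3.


Total stress = gamma_sat * depth
sigma = 20.2 * 12.6 = 254.52 kPa
Pore water pressure u = gamma_w * (depth - d_wt)
u = 9.81 * (12.6 - 1.2) = 111.834 kPa
Effective stress = sigma - u
sigma' = 254.52 - 111.834 = 142.69 kPa


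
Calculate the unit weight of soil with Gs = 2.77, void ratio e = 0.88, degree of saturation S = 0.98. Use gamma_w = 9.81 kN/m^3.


Using gamma = gamma_w * (Gs + S*e) / (1 + e)
Numerator: Gs + S*e = 2.77 + 0.98*0.88 = 3.6324
Denominator: 1 + e = 1 + 0.88 = 1.88
gamma = 9.81 * 3.6324 / 1.88
gamma = 18.954 kN/m^3


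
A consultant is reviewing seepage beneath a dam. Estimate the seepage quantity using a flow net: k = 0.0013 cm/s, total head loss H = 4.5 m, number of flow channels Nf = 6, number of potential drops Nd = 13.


Convert k to m/s for unit consistency with H:
k = 0.0013 cm/s = 0.0013 / 100 m/s = 1.3e-05 m/s
Using q = k * H * Nf / Nd
Nf / Nd = 6 / 13 = 0.4615
q = 1.3e-05 * 4.5 * 0.4615
q = 2.7e-05 m^3/s per m


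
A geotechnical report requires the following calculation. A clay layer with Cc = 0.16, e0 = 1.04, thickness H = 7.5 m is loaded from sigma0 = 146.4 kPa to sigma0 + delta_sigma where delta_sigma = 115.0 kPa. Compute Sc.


Using Sc = Cc * H / (1 + e0) * log10((sigma0 + delta_sigma) / sigma0)
Stress ratio = (146.4 + 115.0) / 146.4 = 1.78552
log10(1.78552) = 0.251765
Cc * H / (1 + e0) = 0.16 * 7.5 / (1 + 1.04) = 0.588235
Sc = 0.588235 * 0.251765
Sc = 0.1481 m


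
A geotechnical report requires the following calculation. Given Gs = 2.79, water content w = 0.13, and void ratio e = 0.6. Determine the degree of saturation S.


Using S = Gs * w / e
S = 2.79 * 0.13 / 0.6
S = 0.6045


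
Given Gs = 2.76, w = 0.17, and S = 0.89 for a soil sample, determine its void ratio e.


Result: 0.5272

Derivation:
Using the relation e = Gs * w / S
e = 2.76 * 0.17 / 0.89
e = 0.5272


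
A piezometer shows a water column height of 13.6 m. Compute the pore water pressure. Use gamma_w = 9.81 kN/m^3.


Result: 133.42 kPa

Derivation:
Using u = gamma_w * h_w
u = 9.81 * 13.6
u = 133.42 kPa


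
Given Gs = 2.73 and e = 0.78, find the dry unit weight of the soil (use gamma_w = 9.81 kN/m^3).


Result: 15.046 kN/m^3

Derivation:
Using gamma_d = Gs * gamma_w / (1 + e)
gamma_d = 2.73 * 9.81 / (1 + 0.78)
gamma_d = 2.73 * 9.81 / 1.78
gamma_d = 15.046 kN/m^3


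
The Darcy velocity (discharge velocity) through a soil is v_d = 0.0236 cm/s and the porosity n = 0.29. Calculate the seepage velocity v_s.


Using v_s = v_d / n
v_s = 0.0236 / 0.29
v_s = 0.08138 cm/s


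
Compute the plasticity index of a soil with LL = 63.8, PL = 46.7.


Using PI = LL - PL
PI = 63.8 - 46.7
PI = 17.1


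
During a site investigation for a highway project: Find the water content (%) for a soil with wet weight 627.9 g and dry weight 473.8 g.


Using w = (m_wet - m_dry) / m_dry * 100
m_wet - m_dry = 627.9 - 473.8 = 154.1 g
w = 154.1 / 473.8 * 100
w = 32.52 %


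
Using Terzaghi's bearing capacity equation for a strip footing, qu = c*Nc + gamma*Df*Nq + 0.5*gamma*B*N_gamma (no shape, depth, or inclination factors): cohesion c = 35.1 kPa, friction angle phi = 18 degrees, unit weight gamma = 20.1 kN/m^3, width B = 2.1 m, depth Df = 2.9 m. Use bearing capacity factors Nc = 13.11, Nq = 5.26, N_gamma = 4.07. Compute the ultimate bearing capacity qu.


Compute qu = c*Nc + gamma*Df*Nq + 0.5*gamma*B*N_gamma
Term 1: 35.1 * 13.11 = 460.161
Term 2: 20.1 * 2.9 * 5.26 = 306.6054
Term 3: 0.5 * 20.1 * 2.1 * 4.07 = 85.89735
qu = 460.161 + 306.6054 + 85.89735
qu = 852.66 kPa


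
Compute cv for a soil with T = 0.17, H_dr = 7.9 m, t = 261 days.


Using cv = T * H_dr^2 / t
H_dr^2 = 7.9^2 = 62.41
cv = 0.17 * 62.41 / 261
cv = 0.04065 m^2/day


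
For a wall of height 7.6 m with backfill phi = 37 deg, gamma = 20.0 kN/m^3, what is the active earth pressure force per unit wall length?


Compute active earth pressure coefficient:
Ka = tan^2(45 - phi/2) = tan^2(26.5) = 0.248584
Compute active force:
Pa = 0.5 * Ka * gamma * H^2
Pa = 0.5 * 0.248584 * 20.0 * 7.6^2
Pa = 143.58 kN/m


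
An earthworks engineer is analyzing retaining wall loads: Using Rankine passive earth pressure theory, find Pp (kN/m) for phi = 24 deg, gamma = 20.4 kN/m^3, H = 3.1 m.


Compute passive earth pressure coefficient:
Kp = tan^2(45 + phi/2) = tan^2(57.0) = 2.371184
Compute passive force:
Pp = 0.5 * Kp * gamma * H^2
Pp = 0.5 * 2.371184 * 20.4 * 3.1^2
Pp = 232.43 kN/m


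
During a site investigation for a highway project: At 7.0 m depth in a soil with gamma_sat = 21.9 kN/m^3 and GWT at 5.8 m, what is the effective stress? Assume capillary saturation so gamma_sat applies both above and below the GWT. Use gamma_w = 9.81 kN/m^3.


Result: 141.53 kPa

Derivation:
Total stress = gamma_sat * depth
sigma = 21.9 * 7.0 = 153.3 kPa
Pore water pressure u = gamma_w * (depth - d_wt)
u = 9.81 * (7.0 - 5.8) = 11.772 kPa
Effective stress = sigma - u
sigma' = 153.3 - 11.772 = 141.53 kPa


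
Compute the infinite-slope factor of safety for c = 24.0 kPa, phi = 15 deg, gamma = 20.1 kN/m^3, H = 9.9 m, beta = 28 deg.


Result: 0.795

Derivation:
Using Fs = c / (gamma*H*sin(beta)*cos(beta)) + tan(phi)/tan(beta)
Cohesion contribution = 24.0 / (20.1*9.9*sin(28)*cos(28))
Cohesion contribution = 0.290962
Friction contribution = tan(15)/tan(28) = 0.503939
Fs = 0.290962 + 0.503939
Fs = 0.795


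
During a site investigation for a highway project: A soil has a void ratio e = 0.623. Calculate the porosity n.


Result: 0.3839

Derivation:
Using the relation n = e / (1 + e)
n = 0.623 / (1 + 0.623)
n = 0.623 / 1.623
n = 0.3839


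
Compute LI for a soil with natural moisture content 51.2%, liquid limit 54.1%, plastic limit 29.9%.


First compute the plasticity index:
PI = LL - PL = 54.1 - 29.9 = 24.2
Then compute the liquidity index:
LI = (w - PL) / PI
LI = (51.2 - 29.9) / 24.2
LI = 0.88


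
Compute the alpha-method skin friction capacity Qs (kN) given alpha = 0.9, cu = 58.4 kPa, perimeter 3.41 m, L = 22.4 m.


Result: 4014.74 kN

Derivation:
Using Qs = alpha * cu * perimeter * L
Qs = 0.9 * 58.4 * 3.41 * 22.4
Qs = 4014.74 kN


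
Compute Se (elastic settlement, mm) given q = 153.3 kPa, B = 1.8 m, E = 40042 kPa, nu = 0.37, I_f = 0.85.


Using Se = q * B * (1 - nu^2) * I_f / E
1 - nu^2 = 1 - 0.37^2 = 0.8631
Se = 153.3 * 1.8 * 0.8631 * 0.85 / 40042
Se = 0.005056 m
Convert to mm: Se = 0.005056 * 1000 = 5.056 mm


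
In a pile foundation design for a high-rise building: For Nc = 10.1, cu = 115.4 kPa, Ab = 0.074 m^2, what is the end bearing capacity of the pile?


Using Qb = Nc * cu * Ab
Qb = 10.1 * 115.4 * 0.074
Qb = 86.25 kN


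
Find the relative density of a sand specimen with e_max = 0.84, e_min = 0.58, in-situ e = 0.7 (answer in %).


Result: 53.85 %

Derivation:
Using Dr = (e_max - e) / (e_max - e_min) * 100
e_max - e = 0.84 - 0.7 = 0.14
e_max - e_min = 0.84 - 0.58 = 0.26
Dr = 0.14 / 0.26 * 100
Dr = 53.85 %


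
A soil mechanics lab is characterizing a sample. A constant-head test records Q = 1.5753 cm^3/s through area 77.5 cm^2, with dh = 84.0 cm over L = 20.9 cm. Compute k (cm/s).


Compute hydraulic gradient:
i = dh / L = 84.0 / 20.9 = 4.01914
Then apply Darcy's law:
k = Q / (A * i)
k = 1.5753 / (77.5 * 4.01914)
k = 1.5753 / 311.483
k = 0.005057 cm/s


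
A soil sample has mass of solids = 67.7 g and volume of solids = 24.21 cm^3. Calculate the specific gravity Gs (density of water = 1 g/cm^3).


Result: 2.796

Derivation:
Using Gs = m_s / (V_s * rho_w)
Since rho_w = 1 g/cm^3:
Gs = 67.7 / 24.21
Gs = 2.796


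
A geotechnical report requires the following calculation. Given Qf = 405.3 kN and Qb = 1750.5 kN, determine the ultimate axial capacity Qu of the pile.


Using Qu = Qf + Qb
Qu = 405.3 + 1750.5
Qu = 2155.8 kN


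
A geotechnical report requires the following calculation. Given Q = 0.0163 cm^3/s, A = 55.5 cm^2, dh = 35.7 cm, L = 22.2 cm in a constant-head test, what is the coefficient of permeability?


Compute hydraulic gradient:
i = dh / L = 35.7 / 22.2 = 1.60811
Then apply Darcy's law:
k = Q / (A * i)
k = 0.0163 / (55.5 * 1.60811)
k = 0.0163 / 89.25
k = 0.000183 cm/s


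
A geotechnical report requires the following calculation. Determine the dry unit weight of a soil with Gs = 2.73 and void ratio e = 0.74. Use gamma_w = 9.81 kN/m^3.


Using gamma_d = Gs * gamma_w / (1 + e)
gamma_d = 2.73 * 9.81 / (1 + 0.74)
gamma_d = 2.73 * 9.81 / 1.74
gamma_d = 15.392 kN/m^3


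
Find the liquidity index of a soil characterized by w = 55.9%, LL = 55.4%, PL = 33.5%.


First compute the plasticity index:
PI = LL - PL = 55.4 - 33.5 = 21.9
Then compute the liquidity index:
LI = (w - PL) / PI
LI = (55.9 - 33.5) / 21.9
LI = 1.023


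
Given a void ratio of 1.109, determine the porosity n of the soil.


Result: 0.5258

Derivation:
Using the relation n = e / (1 + e)
n = 1.109 / (1 + 1.109)
n = 1.109 / 2.109
n = 0.5258


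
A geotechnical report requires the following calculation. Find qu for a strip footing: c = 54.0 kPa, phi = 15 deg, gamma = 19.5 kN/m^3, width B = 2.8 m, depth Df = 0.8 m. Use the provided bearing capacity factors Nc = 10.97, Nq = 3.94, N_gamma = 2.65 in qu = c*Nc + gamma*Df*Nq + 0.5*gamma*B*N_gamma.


Compute qu = c*Nc + gamma*Df*Nq + 0.5*gamma*B*N_gamma
Term 1: 54.0 * 10.97 = 592.38
Term 2: 19.5 * 0.8 * 3.94 = 61.464
Term 3: 0.5 * 19.5 * 2.8 * 2.65 = 72.345
qu = 592.38 + 61.464 + 72.345
qu = 726.19 kPa


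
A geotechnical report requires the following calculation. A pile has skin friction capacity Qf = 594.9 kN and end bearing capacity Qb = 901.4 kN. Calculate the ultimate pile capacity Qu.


Result: 1496.3 kN

Derivation:
Using Qu = Qf + Qb
Qu = 594.9 + 901.4
Qu = 1496.3 kN


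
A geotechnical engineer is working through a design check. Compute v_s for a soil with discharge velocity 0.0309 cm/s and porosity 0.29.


Using v_s = v_d / n
v_s = 0.0309 / 0.29
v_s = 0.10655 cm/s


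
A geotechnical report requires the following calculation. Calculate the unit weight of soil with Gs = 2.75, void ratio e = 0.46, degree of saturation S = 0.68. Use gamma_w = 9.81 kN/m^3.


Using gamma = gamma_w * (Gs + S*e) / (1 + e)
Numerator: Gs + S*e = 2.75 + 0.68*0.46 = 3.0628
Denominator: 1 + e = 1 + 0.46 = 1.46
gamma = 9.81 * 3.0628 / 1.46
gamma = 20.579 kN/m^3


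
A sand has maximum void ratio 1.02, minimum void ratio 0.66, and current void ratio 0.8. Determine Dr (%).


Using Dr = (e_max - e) / (e_max - e_min) * 100
e_max - e = 1.02 - 0.8 = 0.22
e_max - e_min = 1.02 - 0.66 = 0.36
Dr = 0.22 / 0.36 * 100
Dr = 61.11 %


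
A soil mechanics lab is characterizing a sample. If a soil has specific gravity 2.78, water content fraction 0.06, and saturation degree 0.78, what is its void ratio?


Using the relation e = Gs * w / S
e = 2.78 * 0.06 / 0.78
e = 0.2138


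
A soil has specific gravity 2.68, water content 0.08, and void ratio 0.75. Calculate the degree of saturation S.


Using S = Gs * w / e
S = 2.68 * 0.08 / 0.75
S = 0.2859


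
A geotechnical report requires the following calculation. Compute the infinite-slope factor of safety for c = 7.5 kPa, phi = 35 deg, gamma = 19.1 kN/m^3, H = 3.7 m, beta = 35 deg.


Using Fs = c / (gamma*H*sin(beta)*cos(beta)) + tan(phi)/tan(beta)
Cohesion contribution = 7.5 / (19.1*3.7*sin(35)*cos(35))
Cohesion contribution = 0.225876
Friction contribution = tan(35)/tan(35) = 1
Fs = 0.225876 + 1
Fs = 1.226


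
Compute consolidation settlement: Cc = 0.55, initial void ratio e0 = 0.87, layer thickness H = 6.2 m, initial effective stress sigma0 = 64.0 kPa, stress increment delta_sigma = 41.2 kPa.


Result: 0.3936 m

Derivation:
Using Sc = Cc * H / (1 + e0) * log10((sigma0 + delta_sigma) / sigma0)
Stress ratio = (64.0 + 41.2) / 64.0 = 1.64375
log10(1.64375) = 0.215836
Cc * H / (1 + e0) = 0.55 * 6.2 / (1 + 0.87) = 1.82353
Sc = 1.82353 * 0.215836
Sc = 0.3936 m


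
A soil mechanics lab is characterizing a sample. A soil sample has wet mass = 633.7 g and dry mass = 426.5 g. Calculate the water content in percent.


Using w = (m_wet - m_dry) / m_dry * 100
m_wet - m_dry = 633.7 - 426.5 = 207.2 g
w = 207.2 / 426.5 * 100
w = 48.58 %


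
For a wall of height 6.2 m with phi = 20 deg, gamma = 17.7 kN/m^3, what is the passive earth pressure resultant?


Compute passive earth pressure coefficient:
Kp = tan^2(45 + phi/2) = tan^2(55.0) = 2.039607
Compute passive force:
Pp = 0.5 * Kp * gamma * H^2
Pp = 0.5 * 2.039607 * 17.7 * 6.2^2
Pp = 693.86 kN/m


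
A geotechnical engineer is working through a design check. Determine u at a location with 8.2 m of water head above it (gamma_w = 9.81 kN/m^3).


Result: 80.44 kPa

Derivation:
Using u = gamma_w * h_w
u = 9.81 * 8.2
u = 80.44 kPa


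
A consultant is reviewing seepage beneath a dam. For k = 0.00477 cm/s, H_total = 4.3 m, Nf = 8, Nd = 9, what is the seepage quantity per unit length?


Result: 0.0001823 m^3/s per m

Derivation:
Convert k to m/s for unit consistency with H:
k = 0.00477 cm/s = 0.00477 / 100 m/s = 4.77e-05 m/s
Using q = k * H * Nf / Nd
Nf / Nd = 8 / 9 = 0.8889
q = 4.77e-05 * 4.3 * 0.8889
q = 0.0001823 m^3/s per m


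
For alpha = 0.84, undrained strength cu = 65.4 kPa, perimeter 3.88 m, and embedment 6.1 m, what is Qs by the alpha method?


Using Qs = alpha * cu * perimeter * L
Qs = 0.84 * 65.4 * 3.88 * 6.1
Qs = 1300.23 kN


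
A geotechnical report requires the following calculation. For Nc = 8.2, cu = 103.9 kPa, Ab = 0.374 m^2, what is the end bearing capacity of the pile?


Result: 318.64 kN

Derivation:
Using Qb = Nc * cu * Ab
Qb = 8.2 * 103.9 * 0.374
Qb = 318.64 kN


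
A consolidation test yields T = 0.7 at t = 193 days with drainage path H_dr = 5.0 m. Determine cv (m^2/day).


Result: 0.09067 m^2/day

Derivation:
Using cv = T * H_dr^2 / t
H_dr^2 = 5.0^2 = 25.0
cv = 0.7 * 25.0 / 193
cv = 0.09067 m^2/day


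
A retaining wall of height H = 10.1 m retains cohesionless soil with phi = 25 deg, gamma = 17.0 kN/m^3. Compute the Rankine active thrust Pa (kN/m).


Compute active earth pressure coefficient:
Ka = tan^2(45 - phi/2) = tan^2(32.5) = 0.405859
Compute active force:
Pa = 0.5 * Ka * gamma * H^2
Pa = 0.5 * 0.405859 * 17.0 * 10.1^2
Pa = 351.91 kN/m


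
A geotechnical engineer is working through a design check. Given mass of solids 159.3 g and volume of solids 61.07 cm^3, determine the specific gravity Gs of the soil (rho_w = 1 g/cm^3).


Using Gs = m_s / (V_s * rho_w)
Since rho_w = 1 g/cm^3:
Gs = 159.3 / 61.07
Gs = 2.608


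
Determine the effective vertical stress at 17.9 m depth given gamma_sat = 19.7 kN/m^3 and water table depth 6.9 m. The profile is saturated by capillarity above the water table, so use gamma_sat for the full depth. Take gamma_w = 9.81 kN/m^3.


Result: 244.72 kPa

Derivation:
Total stress = gamma_sat * depth
sigma = 19.7 * 17.9 = 352.63 kPa
Pore water pressure u = gamma_w * (depth - d_wt)
u = 9.81 * (17.9 - 6.9) = 107.91 kPa
Effective stress = sigma - u
sigma' = 352.63 - 107.91 = 244.72 kPa


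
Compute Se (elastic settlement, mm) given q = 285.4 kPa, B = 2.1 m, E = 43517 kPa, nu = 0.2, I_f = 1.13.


Using Se = q * B * (1 - nu^2) * I_f / E
1 - nu^2 = 1 - 0.2^2 = 0.96
Se = 285.4 * 2.1 * 0.96 * 1.13 / 43517
Se = 0.014940 m
Convert to mm: Se = 0.014940 * 1000 = 14.94 mm


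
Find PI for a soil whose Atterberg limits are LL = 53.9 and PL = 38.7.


Using PI = LL - PL
PI = 53.9 - 38.7
PI = 15.2


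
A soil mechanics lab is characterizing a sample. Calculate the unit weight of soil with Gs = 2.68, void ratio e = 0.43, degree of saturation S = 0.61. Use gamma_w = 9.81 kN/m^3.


Using gamma = gamma_w * (Gs + S*e) / (1 + e)
Numerator: Gs + S*e = 2.68 + 0.61*0.43 = 2.9423
Denominator: 1 + e = 1 + 0.43 = 1.43
gamma = 9.81 * 2.9423 / 1.43
gamma = 20.185 kN/m^3


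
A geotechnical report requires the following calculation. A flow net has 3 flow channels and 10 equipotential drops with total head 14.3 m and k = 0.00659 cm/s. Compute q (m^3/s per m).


Convert k to m/s for unit consistency with H:
k = 0.00659 cm/s = 0.00659 / 100 m/s = 6.59e-05 m/s
Using q = k * H * Nf / Nd
Nf / Nd = 3 / 10 = 0.3
q = 6.59e-05 * 14.3 * 0.3
q = 0.0002827 m^3/s per m


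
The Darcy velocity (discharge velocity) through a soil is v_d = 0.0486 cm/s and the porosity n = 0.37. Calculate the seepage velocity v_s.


Result: 0.13135 cm/s

Derivation:
Using v_s = v_d / n
v_s = 0.0486 / 0.37
v_s = 0.13135 cm/s


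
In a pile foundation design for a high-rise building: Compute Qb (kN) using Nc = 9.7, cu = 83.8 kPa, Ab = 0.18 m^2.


Using Qb = Nc * cu * Ab
Qb = 9.7 * 83.8 * 0.18
Qb = 146.31 kN


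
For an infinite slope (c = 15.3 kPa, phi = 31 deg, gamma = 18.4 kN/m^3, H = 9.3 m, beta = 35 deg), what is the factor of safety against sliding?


Result: 1.048

Derivation:
Using Fs = c / (gamma*H*sin(beta)*cos(beta)) + tan(phi)/tan(beta)
Cohesion contribution = 15.3 / (18.4*9.3*sin(35)*cos(35))
Cohesion contribution = 0.190298
Friction contribution = tan(31)/tan(35) = 0.858118
Fs = 0.190298 + 0.858118
Fs = 1.048


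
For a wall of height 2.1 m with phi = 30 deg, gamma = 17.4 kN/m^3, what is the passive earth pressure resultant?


Compute passive earth pressure coefficient:
Kp = tan^2(45 + phi/2) = tan^2(60.0) = 3
Compute passive force:
Pp = 0.5 * Kp * gamma * H^2
Pp = 0.5 * 3 * 17.4 * 2.1^2
Pp = 115.1 kN/m


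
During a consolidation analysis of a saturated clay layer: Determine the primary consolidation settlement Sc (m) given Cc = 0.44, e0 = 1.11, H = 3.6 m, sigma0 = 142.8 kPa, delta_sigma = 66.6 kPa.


Using Sc = Cc * H / (1 + e0) * log10((sigma0 + delta_sigma) / sigma0)
Stress ratio = (142.8 + 66.6) / 142.8 = 1.46639
log10(1.46639) = 0.166248
Cc * H / (1 + e0) = 0.44 * 3.6 / (1 + 1.11) = 0.750711
Sc = 0.750711 * 0.166248
Sc = 0.1248 m


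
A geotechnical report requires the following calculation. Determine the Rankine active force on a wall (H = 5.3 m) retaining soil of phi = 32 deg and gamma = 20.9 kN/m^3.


Compute active earth pressure coefficient:
Ka = tan^2(45 - phi/2) = tan^2(29.0) = 0.307259
Compute active force:
Pa = 0.5 * Ka * gamma * H^2
Pa = 0.5 * 0.307259 * 20.9 * 5.3^2
Pa = 90.19 kN/m


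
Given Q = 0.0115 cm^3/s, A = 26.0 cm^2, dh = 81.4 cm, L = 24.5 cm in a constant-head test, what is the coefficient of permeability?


Compute hydraulic gradient:
i = dh / L = 81.4 / 24.5 = 3.32245
Then apply Darcy's law:
k = Q / (A * i)
k = 0.0115 / (26.0 * 3.32245)
k = 0.0115 / 86.3837
k = 0.000133 cm/s


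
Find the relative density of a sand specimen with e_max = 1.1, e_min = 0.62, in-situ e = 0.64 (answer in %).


Using Dr = (e_max - e) / (e_max - e_min) * 100
e_max - e = 1.1 - 0.64 = 0.46
e_max - e_min = 1.1 - 0.62 = 0.48
Dr = 0.46 / 0.48 * 100
Dr = 95.83 %


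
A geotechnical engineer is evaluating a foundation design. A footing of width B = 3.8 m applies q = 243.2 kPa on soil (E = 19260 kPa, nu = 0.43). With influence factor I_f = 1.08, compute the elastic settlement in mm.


Result: 42.24 mm

Derivation:
Using Se = q * B * (1 - nu^2) * I_f / E
1 - nu^2 = 1 - 0.43^2 = 0.8151
Se = 243.2 * 3.8 * 0.8151 * 1.08 / 19260
Se = 0.042240 m
Convert to mm: Se = 0.042240 * 1000 = 42.24 mm


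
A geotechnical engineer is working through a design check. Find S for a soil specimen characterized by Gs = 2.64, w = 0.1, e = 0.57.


Using S = Gs * w / e
S = 2.64 * 0.1 / 0.57
S = 0.4632


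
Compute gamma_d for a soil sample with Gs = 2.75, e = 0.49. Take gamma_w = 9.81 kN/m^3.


Using gamma_d = Gs * gamma_w / (1 + e)
gamma_d = 2.75 * 9.81 / (1 + 0.49)
gamma_d = 2.75 * 9.81 / 1.49
gamma_d = 18.106 kN/m^3


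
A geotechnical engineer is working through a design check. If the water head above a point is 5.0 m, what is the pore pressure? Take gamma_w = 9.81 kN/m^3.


Result: 49.05 kPa

Derivation:
Using u = gamma_w * h_w
u = 9.81 * 5.0
u = 49.05 kPa


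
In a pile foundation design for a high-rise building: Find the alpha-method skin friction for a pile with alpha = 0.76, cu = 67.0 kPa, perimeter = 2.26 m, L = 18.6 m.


Using Qs = alpha * cu * perimeter * L
Qs = 0.76 * 67.0 * 2.26 * 18.6
Qs = 2140.47 kN
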